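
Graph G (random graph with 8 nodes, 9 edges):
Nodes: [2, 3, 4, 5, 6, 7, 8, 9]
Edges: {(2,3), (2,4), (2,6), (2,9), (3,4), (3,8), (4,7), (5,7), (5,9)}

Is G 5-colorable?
A valid 5-coloring: color 1: [2, 7, 8]; color 2: [4, 5, 6]; color 3: [3, 9].
(χ(G) = 3 ≤ 5.)

Yes, G is 5-colorable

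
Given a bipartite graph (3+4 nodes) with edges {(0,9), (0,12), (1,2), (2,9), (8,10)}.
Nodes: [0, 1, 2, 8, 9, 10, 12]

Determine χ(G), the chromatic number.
χ(G) = 2

Clique number ω(G) = 2 (lower bound: χ ≥ ω).
The graph is bipartite (no odd cycle), so 2 colors suffice: χ(G) = 2.
A valid 2-coloring: color 1: [0, 2, 8]; color 2: [1, 9, 10, 12].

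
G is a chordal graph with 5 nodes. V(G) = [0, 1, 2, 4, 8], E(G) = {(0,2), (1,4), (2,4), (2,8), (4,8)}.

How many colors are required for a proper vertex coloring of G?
Clique number ω(G) = 3 (lower bound: χ ≥ ω).
The clique on [2, 4, 8] has size 3, forcing χ ≥ 3, and the coloring below uses 3 colors, so χ(G) = 3.
A valid 3-coloring: color 1: [1, 2]; color 2: [0, 4]; color 3: [8].

χ(G) = 3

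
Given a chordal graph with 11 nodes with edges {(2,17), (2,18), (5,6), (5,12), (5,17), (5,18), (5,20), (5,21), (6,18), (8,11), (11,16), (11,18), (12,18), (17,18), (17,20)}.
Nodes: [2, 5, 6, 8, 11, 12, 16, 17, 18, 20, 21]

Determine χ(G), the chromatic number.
χ(G) = 3

Clique number ω(G) = 3 (lower bound: χ ≥ ω).
The clique on [2, 17, 18] has size 3, forcing χ ≥ 3, and the coloring below uses 3 colors, so χ(G) = 3.
A valid 3-coloring: color 1: [2, 5, 11]; color 2: [8, 16, 18, 20, 21]; color 3: [6, 12, 17].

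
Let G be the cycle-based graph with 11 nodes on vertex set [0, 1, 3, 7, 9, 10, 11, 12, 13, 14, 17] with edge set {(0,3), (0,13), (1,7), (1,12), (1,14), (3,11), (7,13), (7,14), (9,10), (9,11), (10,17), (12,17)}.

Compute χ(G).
χ(G) = 3

Clique number ω(G) = 3 (lower bound: χ ≥ ω).
The clique on [1, 7, 14] has size 3, forcing χ ≥ 3, and the coloring below uses 3 colors, so χ(G) = 3.
A valid 3-coloring: color 1: [0, 7, 10, 11, 12]; color 2: [1, 3, 9, 13, 17]; color 3: [14].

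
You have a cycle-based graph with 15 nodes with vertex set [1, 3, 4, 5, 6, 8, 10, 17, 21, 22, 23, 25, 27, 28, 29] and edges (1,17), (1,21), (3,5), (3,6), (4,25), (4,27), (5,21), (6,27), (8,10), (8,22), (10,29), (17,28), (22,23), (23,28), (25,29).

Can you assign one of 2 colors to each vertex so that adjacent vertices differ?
Odd cycle [22, 23, 28, 17, 1, 21, 5, 3, 6, 27, 4, 25, 29, 10, 8] needs 3 colors (χ ≥ 3).
Hence χ(G) ≥ 3 > 2, so no proper 2-coloring exists.

No, G is not 2-colorable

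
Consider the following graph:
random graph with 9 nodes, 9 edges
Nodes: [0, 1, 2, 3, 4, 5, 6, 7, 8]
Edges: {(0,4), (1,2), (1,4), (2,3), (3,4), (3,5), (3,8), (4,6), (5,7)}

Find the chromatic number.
Clique number ω(G) = 2 (lower bound: χ ≥ ω).
The graph is bipartite (no odd cycle), so 2 colors suffice: χ(G) = 2.
A valid 2-coloring: color 1: [0, 1, 3, 6, 7]; color 2: [2, 4, 5, 8].

χ(G) = 2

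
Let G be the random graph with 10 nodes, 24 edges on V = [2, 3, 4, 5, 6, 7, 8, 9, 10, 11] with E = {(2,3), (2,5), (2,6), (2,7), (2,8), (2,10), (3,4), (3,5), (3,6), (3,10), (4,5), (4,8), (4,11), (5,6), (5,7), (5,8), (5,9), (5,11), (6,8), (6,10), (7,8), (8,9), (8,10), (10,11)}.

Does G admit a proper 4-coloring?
A valid 4-coloring: color 1: [5, 10]; color 2: [3, 8, 11]; color 3: [2, 4, 9]; color 4: [6, 7].
(χ(G) = 4 ≤ 4.)

Yes, G is 4-colorable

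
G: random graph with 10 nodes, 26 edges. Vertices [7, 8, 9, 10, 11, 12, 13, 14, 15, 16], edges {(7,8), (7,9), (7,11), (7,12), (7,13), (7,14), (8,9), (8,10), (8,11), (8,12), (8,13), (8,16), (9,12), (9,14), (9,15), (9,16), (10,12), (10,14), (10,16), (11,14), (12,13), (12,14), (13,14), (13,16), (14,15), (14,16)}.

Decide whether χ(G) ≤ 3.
No, G is not 3-colorable

The clique on vertices [7, 8, 9, 12] has size 4 > 3, so it alone needs 4 colors.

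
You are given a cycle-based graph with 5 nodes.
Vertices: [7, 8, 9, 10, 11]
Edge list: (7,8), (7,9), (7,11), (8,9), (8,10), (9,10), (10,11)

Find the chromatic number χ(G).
χ(G) = 3

Clique number ω(G) = 3 (lower bound: χ ≥ ω).
The clique on [8, 9, 10] has size 3, forcing χ ≥ 3, and the coloring below uses 3 colors, so χ(G) = 3.
A valid 3-coloring: color 1: [7, 10]; color 2: [9, 11]; color 3: [8].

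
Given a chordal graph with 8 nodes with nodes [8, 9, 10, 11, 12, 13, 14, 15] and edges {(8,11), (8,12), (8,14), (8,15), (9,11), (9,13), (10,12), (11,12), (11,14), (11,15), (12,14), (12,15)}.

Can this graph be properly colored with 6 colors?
Yes, G is 6-colorable

A valid 6-coloring: color 1: [10, 11, 13]; color 2: [9, 12]; color 3: [8]; color 4: [14, 15].
(χ(G) = 4 ≤ 6.)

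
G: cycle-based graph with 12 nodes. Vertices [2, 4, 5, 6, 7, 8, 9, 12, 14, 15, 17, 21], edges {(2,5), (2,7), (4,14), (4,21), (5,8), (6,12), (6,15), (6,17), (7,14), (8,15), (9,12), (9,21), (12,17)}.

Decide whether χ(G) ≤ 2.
The clique on vertices [6, 12, 17] has size 3 > 2, so it alone needs 3 colors.

No, G is not 2-colorable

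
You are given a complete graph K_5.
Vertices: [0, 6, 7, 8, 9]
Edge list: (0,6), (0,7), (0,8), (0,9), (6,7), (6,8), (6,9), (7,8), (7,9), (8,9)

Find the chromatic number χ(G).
Clique number ω(G) = 5 (lower bound: χ ≥ ω).
The clique on [0, 6, 7, 8, 9] has size 5, forcing χ ≥ 5, and the coloring below uses 5 colors, so χ(G) = 5.
A valid 5-coloring: color 1: [0]; color 2: [7]; color 3: [9]; color 4: [8]; color 5: [6].

χ(G) = 5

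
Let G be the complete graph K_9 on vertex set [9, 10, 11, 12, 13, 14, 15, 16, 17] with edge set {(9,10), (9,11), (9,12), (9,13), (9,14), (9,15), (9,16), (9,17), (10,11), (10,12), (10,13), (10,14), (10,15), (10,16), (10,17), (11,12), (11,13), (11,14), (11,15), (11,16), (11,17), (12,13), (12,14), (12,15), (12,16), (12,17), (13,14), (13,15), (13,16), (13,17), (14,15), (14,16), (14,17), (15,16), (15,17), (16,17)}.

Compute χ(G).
χ(G) = 9

Clique number ω(G) = 9 (lower bound: χ ≥ ω).
The clique on [9, 10, 11, 12, 13, 14, 15, 16, 17] has size 9, forcing χ ≥ 9, and the coloring below uses 9 colors, so χ(G) = 9.
A valid 9-coloring: color 1: [11]; color 2: [12]; color 3: [13]; color 4: [14]; color 5: [9]; color 6: [10]; color 7: [16]; color 8: [15]; color 9: [17].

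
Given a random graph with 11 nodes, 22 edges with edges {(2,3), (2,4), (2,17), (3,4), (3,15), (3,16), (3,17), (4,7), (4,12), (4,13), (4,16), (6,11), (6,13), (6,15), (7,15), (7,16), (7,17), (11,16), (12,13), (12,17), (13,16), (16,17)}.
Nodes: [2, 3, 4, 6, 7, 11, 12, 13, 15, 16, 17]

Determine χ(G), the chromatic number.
Clique number ω(G) = 3 (lower bound: χ ≥ ω).
The clique on [3, 4, 16] has size 3, forcing χ ≥ 3, and the coloring below uses 3 colors, so χ(G) = 3.
A valid 3-coloring: color 1: [2, 6, 12, 16]; color 2: [4, 11, 15, 17]; color 3: [3, 7, 13].

χ(G) = 3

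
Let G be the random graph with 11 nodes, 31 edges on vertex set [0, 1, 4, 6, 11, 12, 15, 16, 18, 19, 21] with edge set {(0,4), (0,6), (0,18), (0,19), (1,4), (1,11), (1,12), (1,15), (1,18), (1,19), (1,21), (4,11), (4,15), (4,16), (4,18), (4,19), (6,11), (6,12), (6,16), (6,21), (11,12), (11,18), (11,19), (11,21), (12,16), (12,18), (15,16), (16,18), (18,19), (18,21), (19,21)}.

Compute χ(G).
χ(G) = 5

Clique number ω(G) = 5 (lower bound: χ ≥ ω).
The clique on [1, 4, 11, 18, 19] has size 5, forcing χ ≥ 5, and the coloring below uses 5 colors, so χ(G) = 5.
A valid 5-coloring: color 1: [6, 15, 18]; color 2: [4, 12, 21]; color 3: [0, 1, 16]; color 4: [11]; color 5: [19].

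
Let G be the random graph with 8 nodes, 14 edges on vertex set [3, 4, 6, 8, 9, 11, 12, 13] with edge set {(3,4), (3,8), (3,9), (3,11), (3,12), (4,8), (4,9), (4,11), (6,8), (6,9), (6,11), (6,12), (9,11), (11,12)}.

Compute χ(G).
χ(G) = 4

Clique number ω(G) = 4 (lower bound: χ ≥ ω).
The clique on [3, 4, 9, 11] has size 4, forcing χ ≥ 4, and the coloring below uses 4 colors, so χ(G) = 4.
A valid 4-coloring: color 1: [8, 11, 13]; color 2: [3, 6]; color 3: [4, 12]; color 4: [9].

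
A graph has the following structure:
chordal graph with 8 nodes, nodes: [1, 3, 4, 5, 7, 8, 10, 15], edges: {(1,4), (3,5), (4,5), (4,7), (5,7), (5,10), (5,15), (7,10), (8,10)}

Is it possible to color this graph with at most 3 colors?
A valid 3-coloring: color 1: [1, 5, 8]; color 2: [3, 4, 10, 15]; color 3: [7].
(χ(G) = 3 ≤ 3.)

Yes, G is 3-colorable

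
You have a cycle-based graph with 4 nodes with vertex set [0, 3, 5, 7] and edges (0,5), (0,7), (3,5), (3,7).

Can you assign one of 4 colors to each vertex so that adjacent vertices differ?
Yes, G is 4-colorable

A valid 4-coloring: color 1: [0, 3]; color 2: [5, 7].
(χ(G) = 2 ≤ 4.)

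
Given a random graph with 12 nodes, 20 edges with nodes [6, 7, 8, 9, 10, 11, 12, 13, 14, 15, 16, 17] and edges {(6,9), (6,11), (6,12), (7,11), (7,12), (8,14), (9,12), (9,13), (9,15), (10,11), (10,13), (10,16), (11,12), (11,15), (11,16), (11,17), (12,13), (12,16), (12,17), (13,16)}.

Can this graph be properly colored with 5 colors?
A valid 5-coloring: color 1: [10, 12, 14, 15]; color 2: [8, 11, 13]; color 3: [7, 9, 16, 17]; color 4: [6].
(χ(G) = 4 ≤ 5.)

Yes, G is 5-colorable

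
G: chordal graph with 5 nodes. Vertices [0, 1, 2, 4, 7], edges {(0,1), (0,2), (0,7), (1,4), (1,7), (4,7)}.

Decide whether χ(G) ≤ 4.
Yes, G is 4-colorable

A valid 4-coloring: color 1: [1, 2]; color 2: [7]; color 3: [0, 4].
(χ(G) = 3 ≤ 4.)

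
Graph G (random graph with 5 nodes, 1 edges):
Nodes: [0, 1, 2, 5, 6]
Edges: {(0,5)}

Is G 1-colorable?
No, G is not 1-colorable

Edge (0,5) forces its endpoints to differ, so 1 color is not enough.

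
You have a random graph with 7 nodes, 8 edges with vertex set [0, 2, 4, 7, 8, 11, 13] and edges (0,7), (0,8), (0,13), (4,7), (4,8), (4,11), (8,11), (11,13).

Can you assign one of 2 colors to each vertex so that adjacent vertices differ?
The clique on vertices [4, 8, 11] has size 3 > 2, so it alone needs 3 colors.

No, G is not 2-colorable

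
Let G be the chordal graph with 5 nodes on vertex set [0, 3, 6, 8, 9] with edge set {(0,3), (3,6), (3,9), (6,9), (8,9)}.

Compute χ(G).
χ(G) = 3

Clique number ω(G) = 3 (lower bound: χ ≥ ω).
The clique on [3, 6, 9] has size 3, forcing χ ≥ 3, and the coloring below uses 3 colors, so χ(G) = 3.
A valid 3-coloring: color 1: [3, 8]; color 2: [0, 9]; color 3: [6].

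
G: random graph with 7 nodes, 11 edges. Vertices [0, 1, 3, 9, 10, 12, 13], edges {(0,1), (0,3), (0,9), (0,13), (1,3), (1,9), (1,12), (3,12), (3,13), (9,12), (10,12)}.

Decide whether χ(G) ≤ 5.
Yes, G is 5-colorable

A valid 5-coloring: color 1: [1, 10, 13]; color 2: [0, 12]; color 3: [3, 9].
(χ(G) = 3 ≤ 5.)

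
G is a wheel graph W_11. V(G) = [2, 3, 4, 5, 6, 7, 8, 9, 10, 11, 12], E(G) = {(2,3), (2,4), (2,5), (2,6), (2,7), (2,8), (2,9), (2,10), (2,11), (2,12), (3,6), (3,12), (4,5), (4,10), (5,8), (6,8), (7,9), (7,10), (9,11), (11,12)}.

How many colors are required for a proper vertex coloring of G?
χ(G) = 3

Clique number ω(G) = 3 (lower bound: χ ≥ ω).
The clique on [2, 3, 12] has size 3, forcing χ ≥ 3, and the coloring below uses 3 colors, so χ(G) = 3.
A valid 3-coloring: color 1: [2]; color 2: [5, 6, 9, 10, 12]; color 3: [3, 4, 7, 8, 11].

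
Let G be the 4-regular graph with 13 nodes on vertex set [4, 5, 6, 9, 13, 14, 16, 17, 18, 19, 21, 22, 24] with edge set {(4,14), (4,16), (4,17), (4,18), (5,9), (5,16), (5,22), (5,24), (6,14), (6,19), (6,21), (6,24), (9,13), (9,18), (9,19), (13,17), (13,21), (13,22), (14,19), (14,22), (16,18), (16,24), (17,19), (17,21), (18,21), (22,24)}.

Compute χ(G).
Clique number ω(G) = 3 (lower bound: χ ≥ ω).
The clique on [4, 16, 18] has size 3, forcing χ ≥ 3, and the coloring below uses 3 colors, so χ(G) = 3.
A valid 3-coloring: color 1: [4, 5, 19, 21]; color 2: [6, 9, 16, 17, 22]; color 3: [13, 14, 18, 24].

χ(G) = 3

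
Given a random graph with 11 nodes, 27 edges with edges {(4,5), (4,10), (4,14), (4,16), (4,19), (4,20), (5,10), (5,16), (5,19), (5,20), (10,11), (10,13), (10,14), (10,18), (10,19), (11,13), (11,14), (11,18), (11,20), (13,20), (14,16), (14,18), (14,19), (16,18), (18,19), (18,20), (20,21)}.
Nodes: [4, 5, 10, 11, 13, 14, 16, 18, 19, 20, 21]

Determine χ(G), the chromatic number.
Clique number ω(G) = 4 (lower bound: χ ≥ ω).
The clique on [4, 5, 10, 19] has size 4, forcing χ ≥ 4, and the coloring below uses 4 colors, so χ(G) = 4.
A valid 4-coloring: color 1: [10, 16, 20]; color 2: [5, 13, 14, 21]; color 3: [4, 18]; color 4: [11, 19].

χ(G) = 4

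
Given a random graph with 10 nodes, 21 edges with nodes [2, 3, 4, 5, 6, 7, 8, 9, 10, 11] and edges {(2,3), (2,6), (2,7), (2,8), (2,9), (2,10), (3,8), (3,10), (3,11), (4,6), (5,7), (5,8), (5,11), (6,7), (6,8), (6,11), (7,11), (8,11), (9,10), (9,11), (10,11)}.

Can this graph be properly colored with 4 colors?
Yes, G is 4-colorable

A valid 4-coloring: color 1: [2, 4, 11]; color 2: [3, 5, 6, 9]; color 3: [7, 8, 10].
(χ(G) = 3 ≤ 4.)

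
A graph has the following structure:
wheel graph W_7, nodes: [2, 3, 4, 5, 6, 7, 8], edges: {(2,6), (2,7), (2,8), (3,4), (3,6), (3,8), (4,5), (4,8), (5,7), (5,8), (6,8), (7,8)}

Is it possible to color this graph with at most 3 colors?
A valid 3-coloring: color 1: [8]; color 2: [4, 6, 7]; color 3: [2, 3, 5].
(χ(G) = 3 ≤ 3.)

Yes, G is 3-colorable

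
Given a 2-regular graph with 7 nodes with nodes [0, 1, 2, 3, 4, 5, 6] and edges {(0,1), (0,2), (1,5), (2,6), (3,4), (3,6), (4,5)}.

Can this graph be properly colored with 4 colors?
Yes, G is 4-colorable

A valid 4-coloring: color 1: [1, 2, 4]; color 2: [0, 5, 6]; color 3: [3].
(χ(G) = 3 ≤ 4.)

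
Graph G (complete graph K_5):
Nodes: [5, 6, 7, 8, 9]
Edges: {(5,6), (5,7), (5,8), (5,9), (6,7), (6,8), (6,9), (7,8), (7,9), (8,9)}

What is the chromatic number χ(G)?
Clique number ω(G) = 5 (lower bound: χ ≥ ω).
The clique on [5, 6, 7, 8, 9] has size 5, forcing χ ≥ 5, and the coloring below uses 5 colors, so χ(G) = 5.
A valid 5-coloring: color 1: [7]; color 2: [6]; color 3: [9]; color 4: [8]; color 5: [5].

χ(G) = 5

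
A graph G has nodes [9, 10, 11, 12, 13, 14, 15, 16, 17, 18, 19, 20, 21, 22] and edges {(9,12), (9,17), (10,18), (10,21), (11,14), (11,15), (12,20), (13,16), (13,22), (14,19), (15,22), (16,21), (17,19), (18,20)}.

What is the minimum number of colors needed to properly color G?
Clique number ω(G) = 2 (lower bound: χ ≥ ω).
The graph is bipartite (no odd cycle), so 2 colors suffice: χ(G) = 2.
A valid 2-coloring: color 1: [12, 13, 14, 15, 17, 18, 21]; color 2: [9, 10, 11, 16, 19, 20, 22].

χ(G) = 2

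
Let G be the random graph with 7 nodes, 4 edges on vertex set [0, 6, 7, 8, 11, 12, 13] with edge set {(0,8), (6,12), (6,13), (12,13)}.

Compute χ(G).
χ(G) = 3

Clique number ω(G) = 3 (lower bound: χ ≥ ω).
The clique on [6, 12, 13] has size 3, forcing χ ≥ 3, and the coloring below uses 3 colors, so χ(G) = 3.
A valid 3-coloring: color 1: [7, 8, 11, 13]; color 2: [0, 12]; color 3: [6].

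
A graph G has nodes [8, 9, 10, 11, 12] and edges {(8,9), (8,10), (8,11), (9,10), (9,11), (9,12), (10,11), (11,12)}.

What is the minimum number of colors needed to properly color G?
χ(G) = 4

Clique number ω(G) = 4 (lower bound: χ ≥ ω).
The clique on [8, 9, 10, 11] has size 4, forcing χ ≥ 4, and the coloring below uses 4 colors, so χ(G) = 4.
A valid 4-coloring: color 1: [11]; color 2: [9]; color 3: [8, 12]; color 4: [10].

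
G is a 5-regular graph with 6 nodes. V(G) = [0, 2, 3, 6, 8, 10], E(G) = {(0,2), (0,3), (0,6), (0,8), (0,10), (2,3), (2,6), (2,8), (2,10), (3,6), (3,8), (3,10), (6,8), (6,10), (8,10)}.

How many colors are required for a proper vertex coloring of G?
χ(G) = 6

Clique number ω(G) = 6 (lower bound: χ ≥ ω).
The clique on [0, 2, 3, 6, 8, 10] has size 6, forcing χ ≥ 6, and the coloring below uses 6 colors, so χ(G) = 6.
A valid 6-coloring: color 1: [6]; color 2: [8]; color 3: [0]; color 4: [2]; color 5: [3]; color 6: [10].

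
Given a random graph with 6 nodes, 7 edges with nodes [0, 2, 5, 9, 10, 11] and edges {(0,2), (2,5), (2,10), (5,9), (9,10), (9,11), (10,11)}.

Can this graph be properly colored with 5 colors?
A valid 5-coloring: color 1: [0, 5, 10]; color 2: [2, 9]; color 3: [11].
(χ(G) = 3 ≤ 5.)

Yes, G is 5-colorable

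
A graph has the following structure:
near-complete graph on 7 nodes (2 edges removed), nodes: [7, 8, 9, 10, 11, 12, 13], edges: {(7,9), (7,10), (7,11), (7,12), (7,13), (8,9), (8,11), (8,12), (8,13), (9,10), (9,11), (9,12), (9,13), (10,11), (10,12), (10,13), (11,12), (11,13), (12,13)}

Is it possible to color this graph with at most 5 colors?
The clique on vertices [7, 9, 10, 11, 12, 13] has size 6 > 5, so it alone needs 6 colors.

No, G is not 5-colorable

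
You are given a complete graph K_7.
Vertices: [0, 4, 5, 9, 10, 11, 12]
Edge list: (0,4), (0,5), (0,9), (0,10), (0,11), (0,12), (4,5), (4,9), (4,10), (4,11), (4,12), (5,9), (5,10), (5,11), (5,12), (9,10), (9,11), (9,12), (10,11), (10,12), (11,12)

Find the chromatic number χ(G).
Clique number ω(G) = 7 (lower bound: χ ≥ ω).
The clique on [0, 4, 5, 9, 10, 11, 12] has size 7, forcing χ ≥ 7, and the coloring below uses 7 colors, so χ(G) = 7.
A valid 7-coloring: color 1: [12]; color 2: [5]; color 3: [11]; color 4: [9]; color 5: [10]; color 6: [4]; color 7: [0].

χ(G) = 7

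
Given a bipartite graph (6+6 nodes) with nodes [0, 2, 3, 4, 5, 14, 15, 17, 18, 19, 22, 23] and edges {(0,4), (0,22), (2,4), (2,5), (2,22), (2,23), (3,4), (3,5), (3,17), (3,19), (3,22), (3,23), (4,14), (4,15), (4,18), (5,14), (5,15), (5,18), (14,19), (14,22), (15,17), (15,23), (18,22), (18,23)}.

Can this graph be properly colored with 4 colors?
Yes, G is 4-colorable

A valid 4-coloring: color 1: [4, 5, 17, 19, 22, 23]; color 2: [0, 2, 3, 14, 15, 18].
(χ(G) = 2 ≤ 4.)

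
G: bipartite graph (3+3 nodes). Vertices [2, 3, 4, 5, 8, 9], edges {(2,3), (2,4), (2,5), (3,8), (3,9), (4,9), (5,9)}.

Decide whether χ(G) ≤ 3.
A valid 3-coloring: color 1: [3, 4, 5]; color 2: [2, 8, 9].
(χ(G) = 2 ≤ 3.)

Yes, G is 3-colorable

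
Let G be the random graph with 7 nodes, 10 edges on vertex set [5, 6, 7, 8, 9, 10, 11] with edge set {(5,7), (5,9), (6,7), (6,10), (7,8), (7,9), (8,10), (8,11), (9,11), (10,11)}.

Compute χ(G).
Clique number ω(G) = 3 (lower bound: χ ≥ ω).
The clique on [8, 10, 11] has size 3, forcing χ ≥ 3, and the coloring below uses 3 colors, so χ(G) = 3.
A valid 3-coloring: color 1: [7, 11]; color 2: [5, 6, 8]; color 3: [9, 10].

χ(G) = 3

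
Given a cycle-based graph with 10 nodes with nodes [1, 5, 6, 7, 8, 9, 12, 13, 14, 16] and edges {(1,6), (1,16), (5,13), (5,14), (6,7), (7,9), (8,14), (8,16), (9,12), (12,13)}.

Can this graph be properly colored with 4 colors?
Yes, G is 4-colorable

A valid 4-coloring: color 1: [6, 9, 13, 14, 16]; color 2: [1, 5, 7, 8, 12].
(χ(G) = 2 ≤ 4.)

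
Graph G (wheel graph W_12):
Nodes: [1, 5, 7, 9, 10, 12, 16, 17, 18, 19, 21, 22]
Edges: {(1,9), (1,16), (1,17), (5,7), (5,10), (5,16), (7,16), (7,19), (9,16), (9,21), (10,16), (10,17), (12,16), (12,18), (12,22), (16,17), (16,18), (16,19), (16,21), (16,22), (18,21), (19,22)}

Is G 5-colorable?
Yes, G is 5-colorable

A valid 5-coloring: color 1: [16]; color 2: [1, 7, 10, 12, 21]; color 3: [5, 9, 17, 18, 19]; color 4: [22].
(χ(G) = 4 ≤ 5.)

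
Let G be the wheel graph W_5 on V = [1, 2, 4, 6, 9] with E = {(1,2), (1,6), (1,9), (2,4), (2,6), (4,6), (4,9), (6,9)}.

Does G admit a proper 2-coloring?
No, G is not 2-colorable

The clique on vertices [1, 6, 9] has size 3 > 2, so it alone needs 3 colors.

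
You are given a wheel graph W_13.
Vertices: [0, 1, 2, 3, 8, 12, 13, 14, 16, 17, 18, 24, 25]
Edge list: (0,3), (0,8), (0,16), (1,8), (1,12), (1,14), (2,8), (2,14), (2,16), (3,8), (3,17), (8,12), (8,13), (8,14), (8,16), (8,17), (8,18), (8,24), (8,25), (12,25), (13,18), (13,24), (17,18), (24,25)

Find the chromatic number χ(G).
Clique number ω(G) = 3 (lower bound: χ ≥ ω).
The clique on [0, 8, 16] has size 3, forcing χ ≥ 3, and the coloring below uses 3 colors, so χ(G) = 3.
A valid 3-coloring: color 1: [8]; color 2: [3, 12, 14, 16, 18, 24]; color 3: [0, 1, 2, 13, 17, 25].

χ(G) = 3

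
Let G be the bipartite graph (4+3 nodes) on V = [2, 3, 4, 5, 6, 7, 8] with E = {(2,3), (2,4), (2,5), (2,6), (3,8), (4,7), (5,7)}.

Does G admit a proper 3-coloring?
A valid 3-coloring: color 1: [2, 7, 8]; color 2: [3, 4, 5, 6].
(χ(G) = 2 ≤ 3.)

Yes, G is 3-colorable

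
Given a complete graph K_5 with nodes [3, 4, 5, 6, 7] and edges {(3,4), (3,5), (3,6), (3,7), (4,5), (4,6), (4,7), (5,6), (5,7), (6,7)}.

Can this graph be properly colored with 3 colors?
The clique on vertices [3, 4, 5, 6, 7] has size 5 > 3, so it alone needs 5 colors.

No, G is not 3-colorable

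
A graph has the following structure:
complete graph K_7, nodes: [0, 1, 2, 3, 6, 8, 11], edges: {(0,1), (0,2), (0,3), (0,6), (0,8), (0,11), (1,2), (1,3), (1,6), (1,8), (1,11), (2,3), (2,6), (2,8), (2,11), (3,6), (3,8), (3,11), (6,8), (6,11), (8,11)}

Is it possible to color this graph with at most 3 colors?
No, G is not 3-colorable

The clique on vertices [0, 1, 2, 3, 6, 8, 11] has size 7 > 3, so it alone needs 7 colors.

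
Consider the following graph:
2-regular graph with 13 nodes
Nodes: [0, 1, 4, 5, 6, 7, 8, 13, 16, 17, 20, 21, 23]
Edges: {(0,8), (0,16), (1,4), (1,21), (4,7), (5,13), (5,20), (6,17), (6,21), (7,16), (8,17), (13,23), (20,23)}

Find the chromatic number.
χ(G) = 3

Clique number ω(G) = 2 (lower bound: χ ≥ ω).
Odd cycle [1, 4, 7, 16, 0, 8, 17, 6, 21] needs 3 colors (χ ≥ 3).
The coloring below uses 3 colors, so χ(G) = 3.
A valid 3-coloring: color 1: [4, 6, 8, 13, 16, 20]; color 2: [0, 5, 7, 17, 21, 23]; color 3: [1].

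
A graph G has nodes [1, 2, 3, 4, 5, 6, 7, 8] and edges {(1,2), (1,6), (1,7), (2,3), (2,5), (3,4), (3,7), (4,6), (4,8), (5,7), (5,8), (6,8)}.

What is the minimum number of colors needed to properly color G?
χ(G) = 3

Clique number ω(G) = 3 (lower bound: χ ≥ ω).
The clique on [4, 6, 8] has size 3, forcing χ ≥ 3, and the coloring below uses 3 colors, so χ(G) = 3.
A valid 3-coloring: color 1: [2, 6, 7]; color 2: [1, 4, 5]; color 3: [3, 8].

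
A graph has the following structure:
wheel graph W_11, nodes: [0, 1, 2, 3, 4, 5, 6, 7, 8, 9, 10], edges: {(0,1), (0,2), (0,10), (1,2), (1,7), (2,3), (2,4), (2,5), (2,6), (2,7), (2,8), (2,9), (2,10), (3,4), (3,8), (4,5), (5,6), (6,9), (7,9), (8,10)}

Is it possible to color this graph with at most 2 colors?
The clique on vertices [0, 1, 2] has size 3 > 2, so it alone needs 3 colors.

No, G is not 2-colorable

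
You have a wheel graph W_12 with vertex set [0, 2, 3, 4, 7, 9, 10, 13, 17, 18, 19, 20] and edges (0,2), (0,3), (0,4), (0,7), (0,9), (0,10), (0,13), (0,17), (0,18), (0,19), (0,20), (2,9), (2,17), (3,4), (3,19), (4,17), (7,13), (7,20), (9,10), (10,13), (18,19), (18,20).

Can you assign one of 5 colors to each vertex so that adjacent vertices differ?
Yes, G is 5-colorable

A valid 5-coloring: color 1: [0]; color 2: [9, 13, 17, 19, 20]; color 3: [2, 4, 7, 10, 18]; color 4: [3].
(χ(G) = 4 ≤ 5.)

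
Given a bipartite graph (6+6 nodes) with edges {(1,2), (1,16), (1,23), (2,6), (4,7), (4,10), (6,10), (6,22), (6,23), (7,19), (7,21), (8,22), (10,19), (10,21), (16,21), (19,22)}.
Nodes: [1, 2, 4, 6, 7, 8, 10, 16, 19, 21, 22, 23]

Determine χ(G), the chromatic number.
Clique number ω(G) = 2 (lower bound: χ ≥ ω).
The graph is bipartite (no odd cycle), so 2 colors suffice: χ(G) = 2.
A valid 2-coloring: color 1: [2, 7, 10, 16, 22, 23]; color 2: [1, 4, 6, 8, 19, 21].

χ(G) = 2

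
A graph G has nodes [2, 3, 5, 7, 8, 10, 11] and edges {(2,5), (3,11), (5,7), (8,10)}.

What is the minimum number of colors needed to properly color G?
χ(G) = 2

Clique number ω(G) = 2 (lower bound: χ ≥ ω).
The graph is bipartite (no odd cycle), so 2 colors suffice: χ(G) = 2.
A valid 2-coloring: color 1: [3, 5, 8]; color 2: [2, 7, 10, 11].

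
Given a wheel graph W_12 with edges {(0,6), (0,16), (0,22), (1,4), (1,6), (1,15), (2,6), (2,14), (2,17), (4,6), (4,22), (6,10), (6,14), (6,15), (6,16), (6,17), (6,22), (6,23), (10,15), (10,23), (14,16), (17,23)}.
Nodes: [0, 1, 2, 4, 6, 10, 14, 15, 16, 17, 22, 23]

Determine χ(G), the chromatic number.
χ(G) = 4

Clique number ω(G) = 3 (lower bound: χ ≥ ω).
Odd cycle [1, 4, 22, 0, 16, 14, 2, 17, 23, 10, 15] needs 3 colors (χ ≥ 3).
Vertex 6 is adjacent to every vertex of [0, 1, 2, 4, 10, 14, 15, 16, 17, 22, 23], which already need 3 colors among themselves, so 6 needs a new color (χ ≥ 4).
The coloring below uses 4 colors, so χ(G) = 4.
A valid 4-coloring: color 1: [6]; color 2: [1, 2, 10, 16, 22]; color 3: [0, 4, 14, 15, 17]; color 4: [23].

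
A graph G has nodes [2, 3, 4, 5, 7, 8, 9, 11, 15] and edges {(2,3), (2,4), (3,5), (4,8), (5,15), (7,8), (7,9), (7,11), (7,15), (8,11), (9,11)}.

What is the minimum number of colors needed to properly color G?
χ(G) = 3

Clique number ω(G) = 3 (lower bound: χ ≥ ω).
The clique on [7, 8, 11] has size 3, forcing χ ≥ 3, and the coloring below uses 3 colors, so χ(G) = 3.
A valid 3-coloring: color 1: [2, 5, 7]; color 2: [3, 8, 9, 15]; color 3: [4, 11].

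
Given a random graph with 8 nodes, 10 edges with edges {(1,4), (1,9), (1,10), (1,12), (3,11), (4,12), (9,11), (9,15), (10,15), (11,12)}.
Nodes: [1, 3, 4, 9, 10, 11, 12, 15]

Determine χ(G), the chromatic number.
χ(G) = 3

Clique number ω(G) = 3 (lower bound: χ ≥ ω).
The clique on [1, 4, 12] has size 3, forcing χ ≥ 3, and the coloring below uses 3 colors, so χ(G) = 3.
A valid 3-coloring: color 1: [1, 11, 15]; color 2: [3, 9, 10, 12]; color 3: [4].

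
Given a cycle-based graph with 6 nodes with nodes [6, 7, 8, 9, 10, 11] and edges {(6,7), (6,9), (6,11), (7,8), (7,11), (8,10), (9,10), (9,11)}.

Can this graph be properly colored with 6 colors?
Yes, G is 6-colorable

A valid 6-coloring: color 1: [7, 9]; color 2: [10, 11]; color 3: [6, 8].
(χ(G) = 3 ≤ 6.)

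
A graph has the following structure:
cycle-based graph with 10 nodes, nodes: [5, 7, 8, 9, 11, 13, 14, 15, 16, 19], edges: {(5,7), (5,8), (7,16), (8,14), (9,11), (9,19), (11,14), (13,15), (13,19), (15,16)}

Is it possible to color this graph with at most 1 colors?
No, G is not 1-colorable

Edge (5,8) forces its endpoints to differ, so 1 color is not enough.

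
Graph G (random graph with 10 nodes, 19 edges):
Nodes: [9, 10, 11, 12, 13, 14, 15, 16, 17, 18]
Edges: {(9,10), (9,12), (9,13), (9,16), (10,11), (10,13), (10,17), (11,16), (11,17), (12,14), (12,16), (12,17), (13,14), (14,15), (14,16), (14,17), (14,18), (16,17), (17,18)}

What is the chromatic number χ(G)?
χ(G) = 4

Clique number ω(G) = 4 (lower bound: χ ≥ ω).
The clique on [12, 14, 16, 17] has size 4, forcing χ ≥ 4, and the coloring below uses 4 colors, so χ(G) = 4.
A valid 4-coloring: color 1: [9, 15, 17]; color 2: [11, 14]; color 3: [13, 16, 18]; color 4: [10, 12].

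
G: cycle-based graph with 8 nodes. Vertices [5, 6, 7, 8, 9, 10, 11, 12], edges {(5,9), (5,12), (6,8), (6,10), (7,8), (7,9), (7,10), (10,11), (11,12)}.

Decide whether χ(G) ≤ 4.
Yes, G is 4-colorable

A valid 4-coloring: color 1: [5, 6, 7, 11]; color 2: [8, 9, 10, 12].
(χ(G) = 2 ≤ 4.)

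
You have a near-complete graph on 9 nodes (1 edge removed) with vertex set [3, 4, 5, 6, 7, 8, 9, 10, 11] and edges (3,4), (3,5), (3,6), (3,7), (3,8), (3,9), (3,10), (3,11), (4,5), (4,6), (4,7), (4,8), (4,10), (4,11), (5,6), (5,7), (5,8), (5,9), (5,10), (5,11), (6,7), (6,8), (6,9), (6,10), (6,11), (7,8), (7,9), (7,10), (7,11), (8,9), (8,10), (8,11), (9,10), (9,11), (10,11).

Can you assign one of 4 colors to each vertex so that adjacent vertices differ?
No, G is not 4-colorable

The clique on vertices [3, 5, 6, 7, 8, 9, 10, 11] has size 8 > 4, so it alone needs 8 colors.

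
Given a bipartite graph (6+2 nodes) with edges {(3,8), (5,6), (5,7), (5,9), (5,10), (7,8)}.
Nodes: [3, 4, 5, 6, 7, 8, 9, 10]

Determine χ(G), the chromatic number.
Clique number ω(G) = 2 (lower bound: χ ≥ ω).
The graph is bipartite (no odd cycle), so 2 colors suffice: χ(G) = 2.
A valid 2-coloring: color 1: [4, 5, 8]; color 2: [3, 6, 7, 9, 10].

χ(G) = 2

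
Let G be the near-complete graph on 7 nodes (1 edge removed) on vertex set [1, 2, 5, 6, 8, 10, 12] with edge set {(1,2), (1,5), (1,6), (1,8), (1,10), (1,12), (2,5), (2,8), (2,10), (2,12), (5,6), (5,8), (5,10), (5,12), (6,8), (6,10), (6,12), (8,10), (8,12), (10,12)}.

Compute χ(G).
Clique number ω(G) = 6 (lower bound: χ ≥ ω).
The clique on [1, 2, 5, 8, 10, 12] has size 6, forcing χ ≥ 6, and the coloring below uses 6 colors, so χ(G) = 6.
A valid 6-coloring: color 1: [10]; color 2: [5]; color 3: [1]; color 4: [12]; color 5: [8]; color 6: [2, 6].

χ(G) = 6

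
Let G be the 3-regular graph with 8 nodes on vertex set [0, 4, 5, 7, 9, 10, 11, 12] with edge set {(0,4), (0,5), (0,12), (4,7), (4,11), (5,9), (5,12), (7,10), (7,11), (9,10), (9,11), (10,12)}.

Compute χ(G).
χ(G) = 3

Clique number ω(G) = 3 (lower bound: χ ≥ ω).
The clique on [0, 5, 12] has size 3, forcing χ ≥ 3, and the coloring below uses 3 colors, so χ(G) = 3.
A valid 3-coloring: color 1: [4, 9, 12]; color 2: [5, 7]; color 3: [0, 10, 11].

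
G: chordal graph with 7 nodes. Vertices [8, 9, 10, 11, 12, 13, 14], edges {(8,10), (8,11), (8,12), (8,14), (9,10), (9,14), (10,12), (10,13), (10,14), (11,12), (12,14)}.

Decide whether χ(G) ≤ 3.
No, G is not 3-colorable

The clique on vertices [8, 10, 12, 14] has size 4 > 3, so it alone needs 4 colors.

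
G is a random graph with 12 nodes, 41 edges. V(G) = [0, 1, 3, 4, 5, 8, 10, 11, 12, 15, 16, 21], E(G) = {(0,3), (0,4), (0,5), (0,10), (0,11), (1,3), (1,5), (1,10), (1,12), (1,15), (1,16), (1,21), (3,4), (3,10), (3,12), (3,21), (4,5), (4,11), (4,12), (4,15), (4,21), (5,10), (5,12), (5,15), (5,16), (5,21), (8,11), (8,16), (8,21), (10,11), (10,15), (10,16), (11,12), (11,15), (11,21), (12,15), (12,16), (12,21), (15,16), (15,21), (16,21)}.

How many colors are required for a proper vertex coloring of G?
Clique number ω(G) = 6 (lower bound: χ ≥ ω).
The clique on [1, 5, 12, 15, 16, 21] has size 6, forcing χ ≥ 6, and the coloring below uses 6 colors, so χ(G) = 6.
A valid 6-coloring: color 1: [10, 21]; color 2: [0, 8, 12]; color 3: [3, 15]; color 4: [5, 11]; color 5: [4, 16]; color 6: [1].

χ(G) = 6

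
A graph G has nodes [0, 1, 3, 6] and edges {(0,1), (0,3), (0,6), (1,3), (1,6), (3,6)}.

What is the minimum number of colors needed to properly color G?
Clique number ω(G) = 4 (lower bound: χ ≥ ω).
The clique on [0, 1, 3, 6] has size 4, forcing χ ≥ 4, and the coloring below uses 4 colors, so χ(G) = 4.
A valid 4-coloring: color 1: [6]; color 2: [0]; color 3: [3]; color 4: [1].

χ(G) = 4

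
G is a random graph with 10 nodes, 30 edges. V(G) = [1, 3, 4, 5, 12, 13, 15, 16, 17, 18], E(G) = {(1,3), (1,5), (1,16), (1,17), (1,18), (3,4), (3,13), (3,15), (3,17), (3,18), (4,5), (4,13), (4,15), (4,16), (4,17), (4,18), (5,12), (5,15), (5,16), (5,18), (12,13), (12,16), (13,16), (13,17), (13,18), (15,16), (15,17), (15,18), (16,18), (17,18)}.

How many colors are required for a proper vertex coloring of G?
χ(G) = 5

Clique number ω(G) = 5 (lower bound: χ ≥ ω).
The clique on [3, 4, 13, 17, 18] has size 5, forcing χ ≥ 5, and the coloring below uses 5 colors, so χ(G) = 5.
A valid 5-coloring: color 1: [12, 18]; color 2: [16, 17]; color 3: [1, 4]; color 4: [3, 5]; color 5: [13, 15].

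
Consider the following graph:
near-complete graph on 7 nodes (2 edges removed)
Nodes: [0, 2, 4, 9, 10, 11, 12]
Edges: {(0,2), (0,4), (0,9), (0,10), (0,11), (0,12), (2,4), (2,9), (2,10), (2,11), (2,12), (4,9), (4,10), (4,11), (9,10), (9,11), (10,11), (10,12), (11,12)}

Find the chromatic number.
χ(G) = 6

Clique number ω(G) = 6 (lower bound: χ ≥ ω).
The clique on [0, 2, 4, 9, 10, 11] has size 6, forcing χ ≥ 6, and the coloring below uses 6 colors, so χ(G) = 6.
A valid 6-coloring: color 1: [0]; color 2: [2]; color 3: [11]; color 4: [10]; color 5: [4, 12]; color 6: [9].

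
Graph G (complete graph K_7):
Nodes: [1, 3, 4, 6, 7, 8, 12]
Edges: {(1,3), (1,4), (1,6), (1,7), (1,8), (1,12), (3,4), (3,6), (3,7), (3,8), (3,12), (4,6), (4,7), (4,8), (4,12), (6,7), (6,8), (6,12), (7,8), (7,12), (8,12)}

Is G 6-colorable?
No, G is not 6-colorable

The clique on vertices [1, 3, 4, 6, 7, 8, 12] has size 7 > 6, so it alone needs 7 colors.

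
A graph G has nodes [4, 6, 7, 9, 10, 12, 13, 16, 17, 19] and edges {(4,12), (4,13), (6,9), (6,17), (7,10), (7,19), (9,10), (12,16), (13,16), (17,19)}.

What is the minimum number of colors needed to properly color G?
Clique number ω(G) = 2 (lower bound: χ ≥ ω).
The graph is bipartite (no odd cycle), so 2 colors suffice: χ(G) = 2.
A valid 2-coloring: color 1: [6, 10, 12, 13, 19]; color 2: [4, 7, 9, 16, 17].

χ(G) = 2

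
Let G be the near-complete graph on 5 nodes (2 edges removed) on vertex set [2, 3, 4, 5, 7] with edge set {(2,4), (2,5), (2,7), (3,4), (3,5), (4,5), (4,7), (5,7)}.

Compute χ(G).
Clique number ω(G) = 4 (lower bound: χ ≥ ω).
The clique on [2, 4, 5, 7] has size 4, forcing χ ≥ 4, and the coloring below uses 4 colors, so χ(G) = 4.
A valid 4-coloring: color 1: [5]; color 2: [4]; color 3: [2, 3]; color 4: [7].

χ(G) = 4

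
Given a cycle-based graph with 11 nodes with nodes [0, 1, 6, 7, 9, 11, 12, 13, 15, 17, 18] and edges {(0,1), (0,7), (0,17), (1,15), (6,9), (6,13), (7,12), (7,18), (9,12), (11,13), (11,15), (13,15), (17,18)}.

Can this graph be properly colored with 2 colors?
The clique on vertices [11, 13, 15] has size 3 > 2, so it alone needs 3 colors.

No, G is not 2-colorable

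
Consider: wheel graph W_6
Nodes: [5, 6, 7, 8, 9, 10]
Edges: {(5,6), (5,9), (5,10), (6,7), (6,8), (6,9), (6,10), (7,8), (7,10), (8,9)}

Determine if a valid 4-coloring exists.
Yes, G is 4-colorable

A valid 4-coloring: color 1: [6]; color 2: [8, 10]; color 3: [5, 7]; color 4: [9].
(χ(G) = 4 ≤ 4.)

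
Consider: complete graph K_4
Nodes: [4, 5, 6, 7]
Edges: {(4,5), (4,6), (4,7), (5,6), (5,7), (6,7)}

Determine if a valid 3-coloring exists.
The clique on vertices [4, 5, 6, 7] has size 4 > 3, so it alone needs 4 colors.

No, G is not 3-colorable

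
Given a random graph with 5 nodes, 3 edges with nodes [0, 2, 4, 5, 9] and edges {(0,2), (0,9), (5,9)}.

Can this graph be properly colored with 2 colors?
Yes, G is 2-colorable

A valid 2-coloring: color 1: [0, 4, 5]; color 2: [2, 9].
(χ(G) = 2 ≤ 2.)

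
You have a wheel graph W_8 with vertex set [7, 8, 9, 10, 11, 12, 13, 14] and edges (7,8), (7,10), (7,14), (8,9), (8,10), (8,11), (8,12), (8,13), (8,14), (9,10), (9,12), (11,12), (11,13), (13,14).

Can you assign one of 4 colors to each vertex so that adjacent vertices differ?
Yes, G is 4-colorable

A valid 4-coloring: color 1: [8]; color 2: [7, 12, 13]; color 3: [10, 11, 14]; color 4: [9].
(χ(G) = 4 ≤ 4.)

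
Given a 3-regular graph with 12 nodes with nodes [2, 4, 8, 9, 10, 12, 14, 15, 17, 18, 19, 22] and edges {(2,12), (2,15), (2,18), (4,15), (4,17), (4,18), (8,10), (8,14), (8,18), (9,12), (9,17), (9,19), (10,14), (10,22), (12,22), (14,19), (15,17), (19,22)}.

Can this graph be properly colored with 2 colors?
No, G is not 2-colorable

The clique on vertices [4, 15, 17] has size 3 > 2, so it alone needs 3 colors.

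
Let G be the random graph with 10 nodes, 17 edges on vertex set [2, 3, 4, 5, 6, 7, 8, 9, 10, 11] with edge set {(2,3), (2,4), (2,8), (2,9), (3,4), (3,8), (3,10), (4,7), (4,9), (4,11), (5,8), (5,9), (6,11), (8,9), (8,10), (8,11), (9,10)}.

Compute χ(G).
Clique number ω(G) = 3 (lower bound: χ ≥ ω).
The clique on [2, 8, 9] has size 3, forcing χ ≥ 3, and the coloring below uses 3 colors, so χ(G) = 3.
A valid 3-coloring: color 1: [4, 6, 8]; color 2: [3, 7, 9, 11]; color 3: [2, 5, 10].

χ(G) = 3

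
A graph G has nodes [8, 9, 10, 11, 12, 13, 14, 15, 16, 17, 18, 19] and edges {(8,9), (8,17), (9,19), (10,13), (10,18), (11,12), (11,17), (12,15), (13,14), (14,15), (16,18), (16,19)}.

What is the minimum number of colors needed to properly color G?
χ(G) = 2

Clique number ω(G) = 2 (lower bound: χ ≥ ω).
The graph is bipartite (no odd cycle), so 2 colors suffice: χ(G) = 2.
A valid 2-coloring: color 1: [8, 11, 13, 15, 18, 19]; color 2: [9, 10, 12, 14, 16, 17].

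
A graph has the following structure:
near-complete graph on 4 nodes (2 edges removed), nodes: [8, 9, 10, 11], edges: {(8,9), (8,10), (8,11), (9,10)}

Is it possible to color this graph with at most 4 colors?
Yes, G is 4-colorable

A valid 4-coloring: color 1: [8]; color 2: [10, 11]; color 3: [9].
(χ(G) = 3 ≤ 4.)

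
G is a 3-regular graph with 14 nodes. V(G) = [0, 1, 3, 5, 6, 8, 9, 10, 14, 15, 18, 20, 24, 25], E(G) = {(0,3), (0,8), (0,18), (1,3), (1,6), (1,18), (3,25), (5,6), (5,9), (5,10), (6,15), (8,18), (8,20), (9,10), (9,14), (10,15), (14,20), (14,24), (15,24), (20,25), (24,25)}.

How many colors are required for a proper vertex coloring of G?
Clique number ω(G) = 3 (lower bound: χ ≥ ω).
The clique on [0, 8, 18] has size 3, forcing χ ≥ 3, and the coloring below uses 3 colors, so χ(G) = 3.
A valid 3-coloring: color 1: [1, 5, 8, 14, 15, 25]; color 2: [3, 6, 10, 18, 20, 24]; color 3: [0, 9].

χ(G) = 3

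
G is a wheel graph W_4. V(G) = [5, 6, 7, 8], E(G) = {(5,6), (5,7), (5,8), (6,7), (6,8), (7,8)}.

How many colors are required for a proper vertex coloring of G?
χ(G) = 4

Clique number ω(G) = 4 (lower bound: χ ≥ ω).
The clique on [5, 6, 7, 8] has size 4, forcing χ ≥ 4, and the coloring below uses 4 colors, so χ(G) = 4.
A valid 4-coloring: color 1: [7]; color 2: [5]; color 3: [6]; color 4: [8].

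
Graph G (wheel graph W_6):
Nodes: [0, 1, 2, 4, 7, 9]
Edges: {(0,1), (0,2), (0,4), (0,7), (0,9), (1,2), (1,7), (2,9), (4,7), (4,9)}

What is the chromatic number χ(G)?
χ(G) = 4

Clique number ω(G) = 3 (lower bound: χ ≥ ω).
Odd cycle [1, 2, 9, 4, 7] needs 3 colors (χ ≥ 3).
Vertex 0 is adjacent to every vertex of [1, 2, 4, 7, 9], which already need 3 colors among themselves, so 0 needs a new color (χ ≥ 4).
The coloring below uses 4 colors, so χ(G) = 4.
A valid 4-coloring: color 1: [0]; color 2: [1, 4]; color 3: [2, 7]; color 4: [9].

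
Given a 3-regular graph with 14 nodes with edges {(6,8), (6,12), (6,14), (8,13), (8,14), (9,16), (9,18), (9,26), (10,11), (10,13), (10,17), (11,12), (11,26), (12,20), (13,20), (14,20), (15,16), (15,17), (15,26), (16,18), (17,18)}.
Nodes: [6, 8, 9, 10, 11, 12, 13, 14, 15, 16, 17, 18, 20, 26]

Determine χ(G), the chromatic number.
Clique number ω(G) = 3 (lower bound: χ ≥ ω).
The clique on [6, 8, 14] has size 3, forcing χ ≥ 3, and the coloring below uses 3 colors, so χ(G) = 3.
A valid 3-coloring: color 1: [8, 11, 16, 17, 20]; color 2: [10, 12, 14, 18, 26]; color 3: [6, 9, 13, 15].

χ(G) = 3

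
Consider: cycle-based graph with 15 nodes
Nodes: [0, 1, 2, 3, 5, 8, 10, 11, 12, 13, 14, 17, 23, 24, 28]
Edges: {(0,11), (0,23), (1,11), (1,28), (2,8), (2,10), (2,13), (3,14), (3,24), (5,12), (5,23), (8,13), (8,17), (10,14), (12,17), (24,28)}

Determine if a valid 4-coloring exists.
A valid 4-coloring: color 1: [0, 1, 2, 5, 14, 17, 24]; color 2: [3, 8, 10, 11, 12, 23, 28]; color 3: [13].
(χ(G) = 3 ≤ 4.)

Yes, G is 4-colorable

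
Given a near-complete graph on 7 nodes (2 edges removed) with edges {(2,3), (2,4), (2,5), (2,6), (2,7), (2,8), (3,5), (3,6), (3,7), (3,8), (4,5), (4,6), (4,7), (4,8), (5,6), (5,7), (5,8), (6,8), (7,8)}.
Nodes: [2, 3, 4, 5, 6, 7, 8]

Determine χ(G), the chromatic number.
Clique number ω(G) = 5 (lower bound: χ ≥ ω).
The clique on [2, 3, 5, 6, 8] has size 5, forcing χ ≥ 5, and the coloring below uses 5 colors, so χ(G) = 5.
A valid 5-coloring: color 1: [8]; color 2: [2]; color 3: [5]; color 4: [6, 7]; color 5: [3, 4].

χ(G) = 5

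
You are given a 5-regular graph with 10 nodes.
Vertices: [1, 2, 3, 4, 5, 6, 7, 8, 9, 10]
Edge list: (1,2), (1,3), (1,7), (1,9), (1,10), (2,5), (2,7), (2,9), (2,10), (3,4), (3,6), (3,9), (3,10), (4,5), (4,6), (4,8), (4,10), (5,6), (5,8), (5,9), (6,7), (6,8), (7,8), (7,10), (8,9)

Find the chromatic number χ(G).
Clique number ω(G) = 4 (lower bound: χ ≥ ω).
The clique on [1, 2, 7, 10] has size 4, forcing χ ≥ 4, and the coloring below uses 4 colors, so χ(G) = 4.
A valid 4-coloring: color 1: [6, 9, 10]; color 2: [3, 5, 7]; color 3: [2, 4]; color 4: [1, 8].

χ(G) = 4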